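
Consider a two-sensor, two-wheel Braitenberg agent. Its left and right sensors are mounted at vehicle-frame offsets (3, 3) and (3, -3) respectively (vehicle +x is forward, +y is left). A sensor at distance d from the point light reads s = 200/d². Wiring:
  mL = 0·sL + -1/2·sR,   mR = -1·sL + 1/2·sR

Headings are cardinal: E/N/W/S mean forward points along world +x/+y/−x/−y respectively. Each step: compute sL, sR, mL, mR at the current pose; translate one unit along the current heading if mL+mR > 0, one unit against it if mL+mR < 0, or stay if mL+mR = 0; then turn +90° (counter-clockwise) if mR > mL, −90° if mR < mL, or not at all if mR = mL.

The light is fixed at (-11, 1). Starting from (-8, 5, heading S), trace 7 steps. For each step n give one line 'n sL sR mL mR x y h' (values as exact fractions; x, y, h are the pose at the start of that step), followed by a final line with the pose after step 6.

n=0: pose=(-8,5,S); sL=200/37, sR=200; mL=-100, mR=3500/37; mL+mR=-200/37 → advance -1; mR−mL=7200/37 → turn +1·90°
n=1: pose=(-8,6,E); sL=2, sR=5; mL=-5/2, mR=1/2; mL+mR=-2 → advance -1; mR−mL=3 → turn +1·90°
n=2: pose=(-9,6,N); sL=40/13, sR=200/89; mL=-100/89, mR=-2260/1157; mL+mR=-40/13 → advance -1; mR−mL=-960/1157 → turn -1·90°
n=3: pose=(-9,5,E); sL=100/37, sR=100/13; mL=-50/13, mR=550/481; mL+mR=-100/37 → advance -1; mR−mL=2400/481 → turn +1·90°
n=4: pose=(-10,5,N); sL=200/53, sR=40/13; mL=-20/13, mR=-1540/689; mL+mR=-200/53 → advance -1; mR−mL=-480/689 → turn -1·90°
n=5: pose=(-10,4,E); sL=50/13, sR=25/2; mL=-25/4, mR=125/52; mL+mR=-50/13 → advance -1; mR−mL=225/26 → turn +1·90°
n=6: pose=(-11,4,N); sL=40/9, sR=40/9; mL=-20/9, mR=-20/9; mL+mR=-40/9 → advance -1; mR−mL=0 → turn +0·90°

0 200/37 200 -100 3500/37 -8 5 S
1 2 5 -5/2 1/2 -8 6 E
2 40/13 200/89 -100/89 -2260/1157 -9 6 N
3 100/37 100/13 -50/13 550/481 -9 5 E
4 200/53 40/13 -20/13 -1540/689 -10 5 N
5 50/13 25/2 -25/4 125/52 -10 4 E
6 40/9 40/9 -20/9 -20/9 -11 4 N
final -11 3 N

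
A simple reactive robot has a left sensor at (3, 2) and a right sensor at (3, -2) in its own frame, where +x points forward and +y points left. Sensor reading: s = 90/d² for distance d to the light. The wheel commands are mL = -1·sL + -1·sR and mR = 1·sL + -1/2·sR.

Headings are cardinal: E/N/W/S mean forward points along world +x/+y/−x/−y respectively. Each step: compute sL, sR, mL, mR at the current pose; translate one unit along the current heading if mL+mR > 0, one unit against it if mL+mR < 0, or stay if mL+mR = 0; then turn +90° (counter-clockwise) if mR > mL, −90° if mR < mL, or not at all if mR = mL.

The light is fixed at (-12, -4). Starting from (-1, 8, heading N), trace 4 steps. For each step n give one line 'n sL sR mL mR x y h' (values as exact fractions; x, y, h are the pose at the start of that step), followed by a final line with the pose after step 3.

n=0: pose=(-1,8,N); sL=5/17, sR=45/197; mL=-1750/3349, mR=1205/6698; mL+mR=-135/394 → advance -1; mR−mL=4705/6698 → turn +1·90°
n=1: pose=(-1,7,W); sL=18/29, sR=90/233; mL=-6804/6757, mR=2889/6757; mL+mR=-135/233 → advance -1; mR−mL=9693/6757 → turn +1·90°
n=2: pose=(0,7,S); sL=9/26, sR=45/82; mL=-477/533, mR=153/2132; mL+mR=-135/164 → advance -1; mR−mL=2061/2132 → turn +1·90°
n=3: pose=(0,8,E); sL=90/421, sR=18/65; mL=-13428/27365, mR=2061/27365; mL+mR=-27/65 → advance -1; mR−mL=15489/27365 → turn +1·90°

0 5/17 45/197 -1750/3349 1205/6698 -1 8 N
1 18/29 90/233 -6804/6757 2889/6757 -1 7 W
2 9/26 45/82 -477/533 153/2132 0 7 S
3 90/421 18/65 -13428/27365 2061/27365 0 8 E
final -1 8 N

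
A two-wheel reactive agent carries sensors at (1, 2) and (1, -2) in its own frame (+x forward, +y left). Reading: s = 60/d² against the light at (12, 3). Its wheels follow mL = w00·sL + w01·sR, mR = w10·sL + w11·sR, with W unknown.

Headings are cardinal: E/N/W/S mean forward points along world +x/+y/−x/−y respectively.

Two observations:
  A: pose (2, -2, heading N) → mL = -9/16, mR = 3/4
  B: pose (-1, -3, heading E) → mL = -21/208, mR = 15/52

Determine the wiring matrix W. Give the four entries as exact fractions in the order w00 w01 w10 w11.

1/2 -1 0 1

obs A: pose=(2,-2,N) → sL=3/8, sR=3/4, mL=-9/16, mR=3/4
obs B: pose=(-1,-3,E) → sL=3/8, sR=15/52, mL=-21/208, mR=15/52
sensor matrix S = [[3/8, 3/4], [3/8, 15/52]]; det S = -9/52
solve [mL_A; mL_B] = S·[w00; w01] and [mR_A; mR_B] = S·[w10; w11]:
  w00 = 1/2, w01 = -1, w10 = 0, w11 = 1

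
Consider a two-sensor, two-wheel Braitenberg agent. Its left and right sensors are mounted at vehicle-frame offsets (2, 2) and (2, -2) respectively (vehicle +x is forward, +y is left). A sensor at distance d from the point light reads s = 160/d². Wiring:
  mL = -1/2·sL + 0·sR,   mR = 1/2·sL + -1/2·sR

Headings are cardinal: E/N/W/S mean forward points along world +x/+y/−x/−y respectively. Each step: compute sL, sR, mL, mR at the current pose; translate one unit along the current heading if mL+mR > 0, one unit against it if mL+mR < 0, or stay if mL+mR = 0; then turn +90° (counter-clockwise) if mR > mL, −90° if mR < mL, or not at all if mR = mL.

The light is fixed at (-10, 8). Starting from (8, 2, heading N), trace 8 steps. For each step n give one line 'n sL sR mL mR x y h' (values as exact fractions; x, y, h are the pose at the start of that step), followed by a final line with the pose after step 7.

0 10/17 5/13 -5/17 45/442 8 2 N
1 160/337 160/281 -80/337 -4480/94697 8 1 W
2 80/261 16/37 -40/261 -608/9657 9 1 S
3 160/457 32/101 -80/457 768/46157 9 2 E
4 10/17 5/13 -5/17 45/442 8 2 N
5 160/337 160/281 -80/337 -4480/94697 8 1 W
6 80/261 16/37 -40/261 -608/9657 9 1 S
7 160/457 32/101 -80/457 768/46157 9 2 E
final 8 2 N

n=0: pose=(8,2,N); sL=10/17, sR=5/13; mL=-5/17, mR=45/442; mL+mR=-5/26 → advance -1; mR−mL=175/442 → turn +1·90°
n=1: pose=(8,1,W); sL=160/337, sR=160/281; mL=-80/337, mR=-4480/94697; mL+mR=-80/281 → advance -1; mR−mL=18000/94697 → turn +1·90°
n=2: pose=(9,1,S); sL=80/261, sR=16/37; mL=-40/261, mR=-608/9657; mL+mR=-8/37 → advance -1; mR−mL=872/9657 → turn +1·90°
n=3: pose=(9,2,E); sL=160/457, sR=32/101; mL=-80/457, mR=768/46157; mL+mR=-16/101 → advance -1; mR−mL=8848/46157 → turn +1·90°
n=4: pose=(8,2,N); sL=10/17, sR=5/13; mL=-5/17, mR=45/442; mL+mR=-5/26 → advance -1; mR−mL=175/442 → turn +1·90°
n=5: pose=(8,1,W); sL=160/337, sR=160/281; mL=-80/337, mR=-4480/94697; mL+mR=-80/281 → advance -1; mR−mL=18000/94697 → turn +1·90°
n=6: pose=(9,1,S); sL=80/261, sR=16/37; mL=-40/261, mR=-608/9657; mL+mR=-8/37 → advance -1; mR−mL=872/9657 → turn +1·90°
n=7: pose=(9,2,E); sL=160/457, sR=32/101; mL=-80/457, mR=768/46157; mL+mR=-16/101 → advance -1; mR−mL=8848/46157 → turn +1·90°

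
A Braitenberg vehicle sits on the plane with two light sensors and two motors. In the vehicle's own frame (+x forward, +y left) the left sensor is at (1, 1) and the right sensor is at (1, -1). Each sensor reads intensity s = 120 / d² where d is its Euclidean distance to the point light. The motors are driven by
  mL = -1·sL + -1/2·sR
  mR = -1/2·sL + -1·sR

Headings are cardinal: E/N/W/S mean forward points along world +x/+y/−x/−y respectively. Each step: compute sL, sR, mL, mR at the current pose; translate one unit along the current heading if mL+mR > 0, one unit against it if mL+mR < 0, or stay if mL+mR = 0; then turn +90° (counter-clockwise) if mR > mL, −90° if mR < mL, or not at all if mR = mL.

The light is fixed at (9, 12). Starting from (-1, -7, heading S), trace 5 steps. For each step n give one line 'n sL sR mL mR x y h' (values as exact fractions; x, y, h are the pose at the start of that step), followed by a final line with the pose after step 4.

n=0: pose=(-1,-7,S); sL=120/481, sR=120/521; mL=-91380/250601, mR=-88980/250601; mL+mR=-180360/250601 → advance -1; mR−mL=2400/250601 → turn +1·90°
n=1: pose=(-1,-6,E); sL=12/37, sR=60/221; mL=-3762/8177, mR=-3546/8177; mL+mR=-7308/8177 → advance -1; mR−mL=216/8177 → turn +1·90°
n=2: pose=(-2,-6,N); sL=120/433, sR=120/389; mL=-72660/168437, mR=-75300/168437; mL+mR=-147960/168437 → advance -1; mR−mL=-2640/168437 → turn -1·90°
n=3: pose=(-2,-7,E); sL=15/53, sR=6/25; mL=-534/1325, mR=-1011/2650; mL+mR=-2079/2650 → advance -1; mR−mL=57/2650 → turn +1·90°
n=4: pose=(-3,-7,N); sL=120/493, sR=24/89; mL=-16596/43877, mR=-17172/43877; mL+mR=-33768/43877 → advance -1; mR−mL=-576/43877 → turn -1·90°

0 120/481 120/521 -91380/250601 -88980/250601 -1 -7 S
1 12/37 60/221 -3762/8177 -3546/8177 -1 -6 E
2 120/433 120/389 -72660/168437 -75300/168437 -2 -6 N
3 15/53 6/25 -534/1325 -1011/2650 -2 -7 E
4 120/493 24/89 -16596/43877 -17172/43877 -3 -7 N
final -3 -8 E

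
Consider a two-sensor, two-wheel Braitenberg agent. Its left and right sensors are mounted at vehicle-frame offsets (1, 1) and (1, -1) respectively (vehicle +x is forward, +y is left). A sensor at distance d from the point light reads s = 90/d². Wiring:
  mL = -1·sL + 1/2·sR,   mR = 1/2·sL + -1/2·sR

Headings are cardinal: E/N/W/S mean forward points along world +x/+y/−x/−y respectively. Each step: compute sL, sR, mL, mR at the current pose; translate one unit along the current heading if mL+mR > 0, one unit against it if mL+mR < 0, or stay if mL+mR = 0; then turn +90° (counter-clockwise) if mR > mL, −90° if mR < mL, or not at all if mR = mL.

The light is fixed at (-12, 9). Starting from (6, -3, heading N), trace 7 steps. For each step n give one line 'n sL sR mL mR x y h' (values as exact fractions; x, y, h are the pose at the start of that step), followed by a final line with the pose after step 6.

n=0: pose=(6,-3,N); sL=9/41, sR=45/241; mL=-2493/19762, mR=162/9881; mL+mR=-9/82 → advance -1; mR−mL=2817/19762 → turn +1·90°
n=1: pose=(6,-4,W); sL=18/97, sR=90/433; mL=-3429/42001, mR=-468/42001; mL+mR=-9/97 → advance -1; mR−mL=2961/42001 → turn +1·90°
n=2: pose=(7,-4,S); sL=45/298, sR=9/52; mL=-999/15496, mR=-171/15496; mL+mR=-45/596 → advance -1; mR−mL=207/3874 → turn +1·90°
n=3: pose=(7,-3,E); sL=90/521, sR=90/569; mL=-27765/296449, mR=2160/296449; mL+mR=-45/521 → advance -1; mR−mL=29925/296449 → turn +1·90°
n=4: pose=(6,-3,N); sL=9/41, sR=45/241; mL=-2493/19762, mR=162/9881; mL+mR=-9/82 → advance -1; mR−mL=2817/19762 → turn +1·90°
n=5: pose=(6,-4,W); sL=18/97, sR=90/433; mL=-3429/42001, mR=-468/42001; mL+mR=-9/97 → advance -1; mR−mL=2961/42001 → turn +1·90°
n=6: pose=(7,-4,S); sL=45/298, sR=9/52; mL=-999/15496, mR=-171/15496; mL+mR=-45/596 → advance -1; mR−mL=207/3874 → turn +1·90°

0 9/41 45/241 -2493/19762 162/9881 6 -3 N
1 18/97 90/433 -3429/42001 -468/42001 6 -4 W
2 45/298 9/52 -999/15496 -171/15496 7 -4 S
3 90/521 90/569 -27765/296449 2160/296449 7 -3 E
4 9/41 45/241 -2493/19762 162/9881 6 -3 N
5 18/97 90/433 -3429/42001 -468/42001 6 -4 W
6 45/298 9/52 -999/15496 -171/15496 7 -4 S
final 7 -3 E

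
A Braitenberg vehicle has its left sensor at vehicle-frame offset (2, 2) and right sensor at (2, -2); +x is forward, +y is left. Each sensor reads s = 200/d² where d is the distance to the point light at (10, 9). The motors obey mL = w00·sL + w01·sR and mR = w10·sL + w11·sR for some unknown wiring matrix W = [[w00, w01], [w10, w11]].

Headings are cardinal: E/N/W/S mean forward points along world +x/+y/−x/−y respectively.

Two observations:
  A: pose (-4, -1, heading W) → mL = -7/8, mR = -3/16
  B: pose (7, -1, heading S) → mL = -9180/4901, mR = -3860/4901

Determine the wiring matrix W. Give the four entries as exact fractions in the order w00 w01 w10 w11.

obs A: pose=(-4,-1,W) → sL=1/2, sR=5/8, mL=-7/8, mR=-3/16
obs B: pose=(7,-1,S) → sL=40/29, sR=200/169, mL=-9180/4901, mR=-3860/4901
sensor matrix S = [[1/2, 5/8], [40/29, 200/169]]; det S = -1325/4901
solve [mL_A; mL_B] = S·[w00; w01] and [mR_A; mR_B] = S·[w10; w11]:
  w00 = -1/2, w01 = -1, w10 = -1, w11 = 1/2

-1/2 -1 -1 1/2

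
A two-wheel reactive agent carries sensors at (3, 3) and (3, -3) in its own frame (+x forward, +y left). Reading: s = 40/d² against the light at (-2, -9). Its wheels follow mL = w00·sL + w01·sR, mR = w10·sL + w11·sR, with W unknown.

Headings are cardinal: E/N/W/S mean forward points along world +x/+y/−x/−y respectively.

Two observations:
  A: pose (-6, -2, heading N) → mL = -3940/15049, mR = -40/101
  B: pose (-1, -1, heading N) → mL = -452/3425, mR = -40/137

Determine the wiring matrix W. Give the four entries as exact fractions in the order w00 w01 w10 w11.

1/2 -1 0 -1

obs A: pose=(-6,-2,N) → sL=40/149, sR=40/101, mL=-3940/15049, mR=-40/101
obs B: pose=(-1,-1,N) → sL=8/25, sR=40/137, mL=-452/3425, mR=-40/137
sensor matrix S = [[40/149, 40/101], [8/25, 40/137]]; det S = -498432/10308565
solve [mL_A; mL_B] = S·[w00; w01] and [mR_A; mR_B] = S·[w10; w11]:
  w00 = 1/2, w01 = -1, w10 = 0, w11 = -1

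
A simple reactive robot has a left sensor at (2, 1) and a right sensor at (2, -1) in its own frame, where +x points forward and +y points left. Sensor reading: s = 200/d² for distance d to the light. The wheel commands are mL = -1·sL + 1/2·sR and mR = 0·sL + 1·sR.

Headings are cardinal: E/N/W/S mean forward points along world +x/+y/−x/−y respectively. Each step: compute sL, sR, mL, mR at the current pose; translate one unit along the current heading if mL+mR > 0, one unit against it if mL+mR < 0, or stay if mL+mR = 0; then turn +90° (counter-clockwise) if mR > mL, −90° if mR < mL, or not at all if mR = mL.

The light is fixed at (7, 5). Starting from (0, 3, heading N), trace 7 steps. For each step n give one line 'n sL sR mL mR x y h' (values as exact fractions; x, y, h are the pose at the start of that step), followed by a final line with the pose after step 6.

n=0: pose=(0,3,N); sL=25/8, sR=50/9; mL=-25/72, mR=50/9; mL+mR=125/24 → advance +1; mR−mL=425/72 → turn +1·90°
n=1: pose=(0,4,W); sL=40/17, sR=200/81; mL=-1540/1377, mR=200/81; mL+mR=620/459 → advance +1; mR−mL=4940/1377 → turn +1·90°
n=2: pose=(-1,4,S); sL=100/29, sR=20/9; mL=-610/261, mR=20/9; mL+mR=-10/87 → advance -1; mR−mL=1190/261 → turn +1·90°
n=3: pose=(-1,5,E); sL=200/37, sR=200/37; mL=-100/37, mR=200/37; mL+mR=100/37 → advance +1; mR−mL=300/37 → turn +1·90°
n=4: pose=(0,5,N); sL=50/17, sR=5; mL=-15/34, mR=5; mL+mR=155/34 → advance +1; mR−mL=185/34 → turn +1·90°
n=5: pose=(0,6,W); sL=200/81, sR=40/17; mL=-1780/1377, mR=40/17; mL+mR=1460/1377 → advance +1; mR−mL=5020/1377 → turn +1·90°
n=6: pose=(-1,6,S); sL=4, sR=100/41; mL=-114/41, mR=100/41; mL+mR=-14/41 → advance -1; mR−mL=214/41 → turn +1·90°

0 25/8 50/9 -25/72 50/9 0 3 N
1 40/17 200/81 -1540/1377 200/81 0 4 W
2 100/29 20/9 -610/261 20/9 -1 4 S
3 200/37 200/37 -100/37 200/37 -1 5 E
4 50/17 5 -15/34 5 0 5 N
5 200/81 40/17 -1780/1377 40/17 0 6 W
6 4 100/41 -114/41 100/41 -1 6 S
final -1 7 E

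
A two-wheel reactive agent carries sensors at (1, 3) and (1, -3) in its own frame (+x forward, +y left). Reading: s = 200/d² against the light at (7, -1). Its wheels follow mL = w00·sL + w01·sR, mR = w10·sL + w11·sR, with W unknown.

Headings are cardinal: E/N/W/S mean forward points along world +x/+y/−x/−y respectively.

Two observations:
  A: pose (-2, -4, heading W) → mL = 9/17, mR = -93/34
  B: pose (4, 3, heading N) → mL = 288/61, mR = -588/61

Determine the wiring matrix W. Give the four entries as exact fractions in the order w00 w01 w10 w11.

-1 1 -1/2 -1

obs A: pose=(-2,-4,W) → sL=25/17, sR=2, mL=9/17, mR=-93/34
obs B: pose=(4,3,N) → sL=200/61, sR=8, mL=288/61, mR=-588/61
sensor matrix S = [[25/17, 2], [200/61, 8]]; det S = 5400/1037
solve [mL_A; mL_B] = S·[w00; w01] and [mR_A; mR_B] = S·[w10; w11]:
  w00 = -1, w01 = 1, w10 = -1/2, w11 = -1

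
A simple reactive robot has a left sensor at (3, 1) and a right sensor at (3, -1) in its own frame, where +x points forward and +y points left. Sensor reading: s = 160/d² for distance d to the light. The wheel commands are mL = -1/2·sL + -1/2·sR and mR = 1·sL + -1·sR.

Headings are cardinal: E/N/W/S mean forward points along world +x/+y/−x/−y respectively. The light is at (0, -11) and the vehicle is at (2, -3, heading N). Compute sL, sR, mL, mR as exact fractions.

80/61 16/13 -1008/793 64/793

left sensor world pos  = (1, 0); dL² = 122
right sensor world pos = (3, 0); dR² = 130
sL = 160/122 = 80/61
sR = 160/130 = 16/13
mL = -1/2·sL + -1/2·sR = -1008/793
mR = 1·sL + -1·sR = 64/793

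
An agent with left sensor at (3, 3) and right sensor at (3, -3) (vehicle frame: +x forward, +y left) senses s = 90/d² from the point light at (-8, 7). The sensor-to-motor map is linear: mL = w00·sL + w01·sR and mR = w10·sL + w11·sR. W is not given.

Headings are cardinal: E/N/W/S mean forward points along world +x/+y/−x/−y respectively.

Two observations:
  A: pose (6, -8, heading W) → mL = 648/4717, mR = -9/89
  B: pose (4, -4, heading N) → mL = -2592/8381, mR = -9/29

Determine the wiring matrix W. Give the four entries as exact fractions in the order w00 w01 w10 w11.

obs A: pose=(6,-8,W) → sL=18/89, sR=18/53, mL=648/4717, mR=-9/89
obs B: pose=(4,-4,N) → sL=18/29, sR=90/289, mL=-2592/8381, mR=-9/29
sensor matrix S = [[18/89, 18/53], [18/29, 90/289]]; det S = -5843664/39533177
solve [mL_A; mL_B] = S·[w00; w01] and [mR_A; mR_B] = S·[w10; w11]:
  w00 = -1, w01 = 1, w10 = -1/2, w11 = 0

-1 1 -1/2 0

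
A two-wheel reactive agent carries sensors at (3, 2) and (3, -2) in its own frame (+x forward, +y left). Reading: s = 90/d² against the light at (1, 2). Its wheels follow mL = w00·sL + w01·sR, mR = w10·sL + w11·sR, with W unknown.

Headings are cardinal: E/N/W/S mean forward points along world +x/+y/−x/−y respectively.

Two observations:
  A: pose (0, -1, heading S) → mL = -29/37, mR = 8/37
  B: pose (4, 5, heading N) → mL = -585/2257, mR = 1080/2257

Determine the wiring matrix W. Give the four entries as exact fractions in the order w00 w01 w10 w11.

obs A: pose=(0,-1,S) → sL=90/37, sR=2, mL=-29/37, mR=8/37
obs B: pose=(4,5,N) → sL=90/37, sR=90/61, mL=-585/2257, mR=1080/2257
sensor matrix S = [[90/37, 2], [90/37, 90/61]]; det S = -2880/2257
solve [mL_A; mL_B] = S·[w00; w01] and [mR_A; mR_B] = S·[w10; w11]:
  w00 = 1/2, w01 = -1, w10 = 1/2, w11 = -1/2

1/2 -1 1/2 -1/2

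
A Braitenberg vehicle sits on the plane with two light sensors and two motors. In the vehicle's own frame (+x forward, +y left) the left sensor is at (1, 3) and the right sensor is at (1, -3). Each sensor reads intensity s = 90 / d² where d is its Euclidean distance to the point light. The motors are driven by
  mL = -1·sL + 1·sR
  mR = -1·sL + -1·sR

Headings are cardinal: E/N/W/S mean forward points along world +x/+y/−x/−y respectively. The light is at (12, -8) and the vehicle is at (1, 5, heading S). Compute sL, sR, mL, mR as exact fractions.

45/104 9/34 -297/1768 -1233/1768

left sensor world pos  = (4, 4); dL² = 208
right sensor world pos = (-2, 4); dR² = 340
sL = 90/208 = 45/104
sR = 90/340 = 9/34
mL = -1·sL + 1·sR = -297/1768
mR = -1·sL + -1·sR = -1233/1768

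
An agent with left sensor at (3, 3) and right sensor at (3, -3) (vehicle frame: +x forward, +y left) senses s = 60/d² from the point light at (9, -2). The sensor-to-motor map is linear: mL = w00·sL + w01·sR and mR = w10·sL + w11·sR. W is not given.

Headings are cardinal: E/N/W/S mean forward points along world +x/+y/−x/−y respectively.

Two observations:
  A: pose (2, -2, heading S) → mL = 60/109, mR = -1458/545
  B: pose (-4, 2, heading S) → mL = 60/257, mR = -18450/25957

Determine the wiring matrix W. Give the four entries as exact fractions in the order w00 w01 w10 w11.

0 1 -1 -1/2

obs A: pose=(2,-2,S) → sL=12/5, sR=60/109, mL=60/109, mR=-1458/545
obs B: pose=(-4,2,S) → sL=60/101, sR=60/257, mL=60/257, mR=-18450/25957
sensor matrix S = [[12/5, 60/109], [60/101, 60/257]]; det S = 660096/2829313
solve [mL_A; mL_B] = S·[w00; w01] and [mR_A; mR_B] = S·[w10; w11]:
  w00 = 0, w01 = 1, w10 = -1, w11 = -1/2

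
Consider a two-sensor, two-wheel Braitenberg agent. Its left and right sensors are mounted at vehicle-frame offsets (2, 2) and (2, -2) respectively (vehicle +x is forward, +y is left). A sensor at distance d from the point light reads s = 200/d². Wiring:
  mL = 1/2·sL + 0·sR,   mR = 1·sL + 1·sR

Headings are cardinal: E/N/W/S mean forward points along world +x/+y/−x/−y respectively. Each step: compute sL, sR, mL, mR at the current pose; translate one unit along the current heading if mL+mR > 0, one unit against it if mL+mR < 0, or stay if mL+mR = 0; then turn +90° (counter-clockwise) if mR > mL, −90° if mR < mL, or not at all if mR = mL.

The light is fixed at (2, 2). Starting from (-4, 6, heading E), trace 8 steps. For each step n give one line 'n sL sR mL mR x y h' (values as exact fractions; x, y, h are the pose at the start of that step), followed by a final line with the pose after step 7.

0 50/13 10 25/13 180/13 -4 6 E
1 40/17 40/9 20/17 1040/153 -3 6 N
2 100/29 100/49 50/29 7800/1421 -3 7 W
3 8 200/73 4 784/73 -4 7 S
4 50/13 10 25/13 180/13 -4 6 E
5 40/17 40/9 20/17 1040/153 -3 6 N
6 100/29 100/49 50/29 7800/1421 -3 7 W
7 8 200/73 4 784/73 -4 7 S
final -4 6 E

n=0: pose=(-4,6,E); sL=50/13, sR=10; mL=25/13, mR=180/13; mL+mR=205/13 → advance +1; mR−mL=155/13 → turn +1·90°
n=1: pose=(-3,6,N); sL=40/17, sR=40/9; mL=20/17, mR=1040/153; mL+mR=1220/153 → advance +1; mR−mL=860/153 → turn +1·90°
n=2: pose=(-3,7,W); sL=100/29, sR=100/49; mL=50/29, mR=7800/1421; mL+mR=10250/1421 → advance +1; mR−mL=5350/1421 → turn +1·90°
n=3: pose=(-4,7,S); sL=8, sR=200/73; mL=4, mR=784/73; mL+mR=1076/73 → advance +1; mR−mL=492/73 → turn +1·90°
n=4: pose=(-4,6,E); sL=50/13, sR=10; mL=25/13, mR=180/13; mL+mR=205/13 → advance +1; mR−mL=155/13 → turn +1·90°
n=5: pose=(-3,6,N); sL=40/17, sR=40/9; mL=20/17, mR=1040/153; mL+mR=1220/153 → advance +1; mR−mL=860/153 → turn +1·90°
n=6: pose=(-3,7,W); sL=100/29, sR=100/49; mL=50/29, mR=7800/1421; mL+mR=10250/1421 → advance +1; mR−mL=5350/1421 → turn +1·90°
n=7: pose=(-4,7,S); sL=8, sR=200/73; mL=4, mR=784/73; mL+mR=1076/73 → advance +1; mR−mL=492/73 → turn +1·90°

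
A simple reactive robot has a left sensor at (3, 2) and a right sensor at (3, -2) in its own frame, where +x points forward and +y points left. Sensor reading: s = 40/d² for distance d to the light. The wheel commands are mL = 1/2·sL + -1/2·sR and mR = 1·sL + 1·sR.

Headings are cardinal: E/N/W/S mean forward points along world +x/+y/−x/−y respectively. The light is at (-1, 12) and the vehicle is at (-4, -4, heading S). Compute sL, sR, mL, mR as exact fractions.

left sensor world pos  = (-2, -7); dL² = 362
right sensor world pos = (-6, -7); dR² = 386
sL = 40/362 = 20/181
sR = 40/386 = 20/193
mL = 1/2·sL + -1/2·sR = 120/34933
mR = 1·sL + 1·sR = 7480/34933

20/181 20/193 120/34933 7480/34933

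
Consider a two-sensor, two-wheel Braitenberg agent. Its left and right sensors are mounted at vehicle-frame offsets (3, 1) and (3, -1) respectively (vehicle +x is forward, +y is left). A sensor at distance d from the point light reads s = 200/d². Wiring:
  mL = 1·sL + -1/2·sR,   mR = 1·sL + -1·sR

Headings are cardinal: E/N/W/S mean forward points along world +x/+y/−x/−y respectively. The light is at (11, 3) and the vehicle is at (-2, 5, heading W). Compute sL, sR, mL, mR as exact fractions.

200/257 40/53 5460/13621 320/13621

left sensor world pos  = (-5, 4); dL² = 257
right sensor world pos = (-5, 6); dR² = 265
sL = 200/257 = 200/257
sR = 200/265 = 40/53
mL = 1·sL + -1/2·sR = 5460/13621
mR = 1·sL + -1·sR = 320/13621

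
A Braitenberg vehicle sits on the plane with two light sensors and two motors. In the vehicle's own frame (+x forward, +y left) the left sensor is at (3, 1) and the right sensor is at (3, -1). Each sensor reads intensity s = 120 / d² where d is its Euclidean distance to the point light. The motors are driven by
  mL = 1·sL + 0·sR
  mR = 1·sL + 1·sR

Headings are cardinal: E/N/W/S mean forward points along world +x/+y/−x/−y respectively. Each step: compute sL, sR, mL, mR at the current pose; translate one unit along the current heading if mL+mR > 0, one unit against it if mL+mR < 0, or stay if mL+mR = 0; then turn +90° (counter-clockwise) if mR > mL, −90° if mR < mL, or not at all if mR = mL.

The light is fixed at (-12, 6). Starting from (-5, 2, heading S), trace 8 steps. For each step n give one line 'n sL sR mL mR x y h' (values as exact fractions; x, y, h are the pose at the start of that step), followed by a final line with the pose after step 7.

n=0: pose=(-5,2,S); sL=120/113, sR=24/17; mL=120/113, mR=4752/1921; mL+mR=6792/1921 → advance +1; mR−mL=24/17 → turn +1·90°
n=1: pose=(-5,1,E); sL=30/29, sR=15/17; mL=30/29, mR=945/493; mL+mR=1455/493 → advance +1; mR−mL=15/17 → turn +1·90°
n=2: pose=(-4,1,N); sL=120/53, sR=24/17; mL=120/53, mR=3312/901; mL+mR=5352/901 → advance +1; mR−mL=24/17 → turn +1·90°
n=3: pose=(-4,2,W); sL=12/5, sR=60/17; mL=12/5, mR=504/85; mL+mR=708/85 → advance +1; mR−mL=60/17 → turn +1·90°
n=4: pose=(-5,2,S); sL=120/113, sR=24/17; mL=120/113, mR=4752/1921; mL+mR=6792/1921 → advance +1; mR−mL=24/17 → turn +1·90°
n=5: pose=(-5,1,E); sL=30/29, sR=15/17; mL=30/29, mR=945/493; mL+mR=1455/493 → advance +1; mR−mL=15/17 → turn +1·90°
n=6: pose=(-4,1,N); sL=120/53, sR=24/17; mL=120/53, mR=3312/901; mL+mR=5352/901 → advance +1; mR−mL=24/17 → turn +1·90°
n=7: pose=(-4,2,W); sL=12/5, sR=60/17; mL=12/5, mR=504/85; mL+mR=708/85 → advance +1; mR−mL=60/17 → turn +1·90°

0 120/113 24/17 120/113 4752/1921 -5 2 S
1 30/29 15/17 30/29 945/493 -5 1 E
2 120/53 24/17 120/53 3312/901 -4 1 N
3 12/5 60/17 12/5 504/85 -4 2 W
4 120/113 24/17 120/113 4752/1921 -5 2 S
5 30/29 15/17 30/29 945/493 -5 1 E
6 120/53 24/17 120/53 3312/901 -4 1 N
7 12/5 60/17 12/5 504/85 -4 2 W
final -5 2 S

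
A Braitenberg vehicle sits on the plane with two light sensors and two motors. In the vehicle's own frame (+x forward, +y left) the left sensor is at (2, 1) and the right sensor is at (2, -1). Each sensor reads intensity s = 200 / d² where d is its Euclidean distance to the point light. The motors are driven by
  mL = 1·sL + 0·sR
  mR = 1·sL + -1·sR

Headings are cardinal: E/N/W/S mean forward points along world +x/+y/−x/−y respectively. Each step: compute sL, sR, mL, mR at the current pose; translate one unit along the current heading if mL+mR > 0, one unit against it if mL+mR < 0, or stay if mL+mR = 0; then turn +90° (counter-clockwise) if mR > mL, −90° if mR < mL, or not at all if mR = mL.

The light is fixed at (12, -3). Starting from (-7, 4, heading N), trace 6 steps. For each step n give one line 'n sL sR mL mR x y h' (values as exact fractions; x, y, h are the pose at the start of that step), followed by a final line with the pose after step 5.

0 200/481 40/81 200/481 -3040/38961 -7 4 N
1 20/37 100/169 20/37 -320/6253 -7 5 E
2 8/13 200/397 8/13 576/5161 -6 5 S
3 50/109 25/58 50/109 175/6322 -6 4 W
4 200/481 40/81 200/481 -3040/38961 -7 4 N
5 20/37 100/169 20/37 -320/6253 -7 5 E
final -6 5 S

n=0: pose=(-7,4,N); sL=200/481, sR=40/81; mL=200/481, mR=-3040/38961; mL+mR=13160/38961 → advance +1; mR−mL=-40/81 → turn -1·90°
n=1: pose=(-7,5,E); sL=20/37, sR=100/169; mL=20/37, mR=-320/6253; mL+mR=3060/6253 → advance +1; mR−mL=-100/169 → turn -1·90°
n=2: pose=(-6,5,S); sL=8/13, sR=200/397; mL=8/13, mR=576/5161; mL+mR=3752/5161 → advance +1; mR−mL=-200/397 → turn -1·90°
n=3: pose=(-6,4,W); sL=50/109, sR=25/58; mL=50/109, mR=175/6322; mL+mR=3075/6322 → advance +1; mR−mL=-25/58 → turn -1·90°
n=4: pose=(-7,4,N); sL=200/481, sR=40/81; mL=200/481, mR=-3040/38961; mL+mR=13160/38961 → advance +1; mR−mL=-40/81 → turn -1·90°
n=5: pose=(-7,5,E); sL=20/37, sR=100/169; mL=20/37, mR=-320/6253; mL+mR=3060/6253 → advance +1; mR−mL=-100/169 → turn -1·90°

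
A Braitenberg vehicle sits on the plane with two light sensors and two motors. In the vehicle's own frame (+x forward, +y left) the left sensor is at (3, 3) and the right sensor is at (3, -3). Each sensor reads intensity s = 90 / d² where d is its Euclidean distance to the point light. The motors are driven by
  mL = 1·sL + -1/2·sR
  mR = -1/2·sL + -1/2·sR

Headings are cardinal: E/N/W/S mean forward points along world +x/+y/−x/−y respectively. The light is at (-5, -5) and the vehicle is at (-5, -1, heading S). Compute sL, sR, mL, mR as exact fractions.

9 9 9/2 -9

left sensor world pos  = (-2, -4); dL² = 10
right sensor world pos = (-8, -4); dR² = 10
sL = 90/10 = 9
sR = 90/10 = 9
mL = 1·sL + -1/2·sR = 9/2
mR = -1/2·sL + -1/2·sR = -9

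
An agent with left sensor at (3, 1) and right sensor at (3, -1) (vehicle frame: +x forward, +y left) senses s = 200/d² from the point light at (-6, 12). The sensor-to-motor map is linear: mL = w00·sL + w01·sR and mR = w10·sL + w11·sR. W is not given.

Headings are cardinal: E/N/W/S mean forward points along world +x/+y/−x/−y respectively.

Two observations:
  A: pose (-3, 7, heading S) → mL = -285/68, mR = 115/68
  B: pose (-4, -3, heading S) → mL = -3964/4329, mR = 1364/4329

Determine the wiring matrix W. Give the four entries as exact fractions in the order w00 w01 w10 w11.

-1/2 -1 -1/2 1

obs A: pose=(-3,7,S) → sL=5/2, sR=50/17, mL=-285/68, mR=115/68
obs B: pose=(-4,-3,S) → sL=200/333, sR=8/13, mL=-3964/4329, mR=1364/4329
sensor matrix S = [[5/2, 50/17], [200/333, 8/13]]; det S = -16780/73593
solve [mL_A; mL_B] = S·[w00; w01] and [mR_A; mR_B] = S·[w10; w11]:
  w00 = -1/2, w01 = -1, w10 = -1/2, w11 = 1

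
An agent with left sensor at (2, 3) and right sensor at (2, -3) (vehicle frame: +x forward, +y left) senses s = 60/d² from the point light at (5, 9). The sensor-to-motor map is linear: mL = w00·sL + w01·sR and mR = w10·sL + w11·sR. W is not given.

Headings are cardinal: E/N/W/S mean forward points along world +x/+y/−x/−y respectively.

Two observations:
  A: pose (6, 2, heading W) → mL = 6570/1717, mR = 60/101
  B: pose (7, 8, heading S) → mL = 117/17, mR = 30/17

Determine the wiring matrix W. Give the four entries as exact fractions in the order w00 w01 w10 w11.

1/2 1 1 0

obs A: pose=(6,2,W) → sL=60/101, sR=60/17, mL=6570/1717, mR=60/101
obs B: pose=(7,8,S) → sL=30/17, sR=6, mL=117/17, mR=30/17
sensor matrix S = [[60/101, 60/17], [30/17, 6]]; det S = -77760/29189
solve [mL_A; mL_B] = S·[w00; w01] and [mR_A; mR_B] = S·[w10; w11]:
  w00 = 1/2, w01 = 1, w10 = 1, w11 = 0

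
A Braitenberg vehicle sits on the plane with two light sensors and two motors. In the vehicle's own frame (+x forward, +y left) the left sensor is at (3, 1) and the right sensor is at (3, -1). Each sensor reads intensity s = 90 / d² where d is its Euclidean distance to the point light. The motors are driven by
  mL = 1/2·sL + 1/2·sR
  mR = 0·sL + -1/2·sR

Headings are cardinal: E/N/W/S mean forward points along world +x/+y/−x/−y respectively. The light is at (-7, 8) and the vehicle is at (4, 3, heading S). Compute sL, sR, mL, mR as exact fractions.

45/104 45/82 4185/8528 -45/164

left sensor world pos  = (5, 0); dL² = 208
right sensor world pos = (3, 0); dR² = 164
sL = 90/208 = 45/104
sR = 90/164 = 45/82
mL = 1/2·sL + 1/2·sR = 4185/8528
mR = 0·sL + -1/2·sR = -45/164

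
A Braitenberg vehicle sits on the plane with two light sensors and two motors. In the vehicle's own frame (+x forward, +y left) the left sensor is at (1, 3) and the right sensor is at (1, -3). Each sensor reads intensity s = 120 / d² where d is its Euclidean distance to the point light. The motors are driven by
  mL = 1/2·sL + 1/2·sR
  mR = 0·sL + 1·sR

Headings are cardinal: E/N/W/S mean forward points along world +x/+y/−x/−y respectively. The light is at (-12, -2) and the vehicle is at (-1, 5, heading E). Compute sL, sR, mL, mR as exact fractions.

30/61 3/4 303/488 3/4

left sensor world pos  = (0, 8); dL² = 244
right sensor world pos = (0, 2); dR² = 160
sL = 120/244 = 30/61
sR = 120/160 = 3/4
mL = 1/2·sL + 1/2·sR = 303/488
mR = 0·sL + 1·sR = 3/4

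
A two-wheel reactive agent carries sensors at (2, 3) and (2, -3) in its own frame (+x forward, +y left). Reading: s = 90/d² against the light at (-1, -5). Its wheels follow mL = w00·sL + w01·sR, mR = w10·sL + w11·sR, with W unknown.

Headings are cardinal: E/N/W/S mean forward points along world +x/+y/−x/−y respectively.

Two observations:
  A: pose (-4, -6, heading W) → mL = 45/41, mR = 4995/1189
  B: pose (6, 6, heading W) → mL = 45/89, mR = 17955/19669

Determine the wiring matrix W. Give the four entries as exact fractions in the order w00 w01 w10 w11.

obs A: pose=(-4,-6,W) → sL=90/41, sR=90/29, mL=45/41, mR=4995/1189
obs B: pose=(6,6,W) → sL=90/89, sR=90/221, mL=45/89, mR=17955/19669
sensor matrix S = [[90/41, 90/29], [90/89, 90/221]]; det S = -52488000/23386441
solve [mL_A; mL_B] = S·[w00; w01] and [mR_A; mR_B] = S·[w10; w11]:
  w00 = 1/2, w01 = 0, w10 = 1/2, w11 = 1

1/2 0 1/2 1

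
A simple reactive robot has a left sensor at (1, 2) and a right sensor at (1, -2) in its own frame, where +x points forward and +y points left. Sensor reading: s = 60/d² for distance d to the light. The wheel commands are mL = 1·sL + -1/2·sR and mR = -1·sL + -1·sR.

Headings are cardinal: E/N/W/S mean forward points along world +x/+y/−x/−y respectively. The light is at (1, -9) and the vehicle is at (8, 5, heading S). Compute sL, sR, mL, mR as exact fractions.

6/25 30/97 207/2425 -1332/2425

left sensor world pos  = (10, 4); dL² = 250
right sensor world pos = (6, 4); dR² = 194
sL = 60/250 = 6/25
sR = 60/194 = 30/97
mL = 1·sL + -1/2·sR = 207/2425
mR = -1·sL + -1·sR = -1332/2425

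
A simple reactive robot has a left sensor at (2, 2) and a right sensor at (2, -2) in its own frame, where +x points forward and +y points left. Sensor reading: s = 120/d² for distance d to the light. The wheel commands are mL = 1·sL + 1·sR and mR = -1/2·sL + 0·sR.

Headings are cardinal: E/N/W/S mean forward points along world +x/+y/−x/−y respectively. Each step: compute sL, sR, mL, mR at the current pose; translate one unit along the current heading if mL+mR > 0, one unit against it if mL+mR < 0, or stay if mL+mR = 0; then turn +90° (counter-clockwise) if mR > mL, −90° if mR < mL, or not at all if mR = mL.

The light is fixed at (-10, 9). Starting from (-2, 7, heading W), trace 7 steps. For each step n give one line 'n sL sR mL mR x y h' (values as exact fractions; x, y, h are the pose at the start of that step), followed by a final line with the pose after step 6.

n=0: pose=(-2,7,W); sL=30/13, sR=10/3; mL=220/39, mR=-15/13; mL+mR=175/39 → advance +1; mR−mL=-265/39 → turn -1·90°
n=1: pose=(-3,7,N); sL=24/5, sR=40/27; mL=848/135, mR=-12/5; mL+mR=524/135 → advance +1; mR−mL=-1172/135 → turn -1·90°
n=2: pose=(-3,8,E); sL=60/41, sR=4/3; mL=344/123, mR=-30/41; mL+mR=254/123 → advance +1; mR−mL=-434/123 → turn -1·90°
n=3: pose=(-2,8,S); sL=120/109, sR=8/3; mL=1232/327, mR=-60/109; mL+mR=1052/327 → advance +1; mR−mL=-1412/327 → turn -1·90°
n=4: pose=(-2,7,W); sL=30/13, sR=10/3; mL=220/39, mR=-15/13; mL+mR=175/39 → advance +1; mR−mL=-265/39 → turn -1·90°
n=5: pose=(-3,7,N); sL=24/5, sR=40/27; mL=848/135, mR=-12/5; mL+mR=524/135 → advance +1; mR−mL=-1172/135 → turn -1·90°
n=6: pose=(-3,8,E); sL=60/41, sR=4/3; mL=344/123, mR=-30/41; mL+mR=254/123 → advance +1; mR−mL=-434/123 → turn -1·90°

0 30/13 10/3 220/39 -15/13 -2 7 W
1 24/5 40/27 848/135 -12/5 -3 7 N
2 60/41 4/3 344/123 -30/41 -3 8 E
3 120/109 8/3 1232/327 -60/109 -2 8 S
4 30/13 10/3 220/39 -15/13 -2 7 W
5 24/5 40/27 848/135 -12/5 -3 7 N
6 60/41 4/3 344/123 -30/41 -3 8 E
final -2 8 S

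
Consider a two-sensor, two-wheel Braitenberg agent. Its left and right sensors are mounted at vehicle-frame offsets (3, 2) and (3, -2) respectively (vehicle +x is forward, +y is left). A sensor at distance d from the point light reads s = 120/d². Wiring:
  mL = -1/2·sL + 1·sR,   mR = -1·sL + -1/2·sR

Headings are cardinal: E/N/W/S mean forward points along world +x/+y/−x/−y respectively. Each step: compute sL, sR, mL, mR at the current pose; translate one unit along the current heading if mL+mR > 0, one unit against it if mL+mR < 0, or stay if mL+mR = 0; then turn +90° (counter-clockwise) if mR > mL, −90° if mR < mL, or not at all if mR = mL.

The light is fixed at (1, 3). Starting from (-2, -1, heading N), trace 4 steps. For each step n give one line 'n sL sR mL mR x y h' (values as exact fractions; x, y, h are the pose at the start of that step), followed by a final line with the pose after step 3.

0 60/13 60 750/13 -450/13 -2 -1 N
1 120 24/5 -276/5 -612/5 -2 0 E
2 3 5/3 1/6 -23/6 -3 0 S
3 24/13 120/49 972/637 -1956/637 -3 1 W
final -2 1 N

n=0: pose=(-2,-1,N); sL=60/13, sR=60; mL=750/13, mR=-450/13; mL+mR=300/13 → advance +1; mR−mL=-1200/13 → turn -1·90°
n=1: pose=(-2,0,E); sL=120, sR=24/5; mL=-276/5, mR=-612/5; mL+mR=-888/5 → advance -1; mR−mL=-336/5 → turn -1·90°
n=2: pose=(-3,0,S); sL=3, sR=5/3; mL=1/6, mR=-23/6; mL+mR=-11/3 → advance -1; mR−mL=-4 → turn -1·90°
n=3: pose=(-3,1,W); sL=24/13, sR=120/49; mL=972/637, mR=-1956/637; mL+mR=-984/637 → advance -1; mR−mL=-2928/637 → turn -1·90°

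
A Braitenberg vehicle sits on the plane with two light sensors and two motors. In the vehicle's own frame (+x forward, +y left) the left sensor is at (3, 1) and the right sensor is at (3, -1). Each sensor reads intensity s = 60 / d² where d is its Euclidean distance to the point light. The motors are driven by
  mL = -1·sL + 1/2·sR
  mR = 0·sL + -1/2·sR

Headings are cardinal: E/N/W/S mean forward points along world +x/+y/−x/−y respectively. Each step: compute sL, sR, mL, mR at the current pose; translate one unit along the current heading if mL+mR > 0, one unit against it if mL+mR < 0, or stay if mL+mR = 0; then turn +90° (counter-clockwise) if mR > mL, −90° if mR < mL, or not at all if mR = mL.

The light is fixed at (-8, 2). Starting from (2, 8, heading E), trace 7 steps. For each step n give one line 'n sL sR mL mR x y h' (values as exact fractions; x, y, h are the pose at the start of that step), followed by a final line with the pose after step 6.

n=0: pose=(2,8,E); sL=30/109, sR=30/97; mL=-1275/10573, mR=-15/97; mL+mR=-30/109 → advance -1; mR−mL=-360/10573 → turn -1·90°
n=1: pose=(1,8,S); sL=60/109, sR=60/73; mL=-1110/7957, mR=-30/73; mL+mR=-60/109 → advance -1; mR−mL=-2160/7957 → turn -1·90°
n=2: pose=(1,9,W); sL=5/6, sR=3/5; mL=-8/15, mR=-3/10; mL+mR=-5/6 → advance -1; mR−mL=7/30 → turn +1·90°
n=3: pose=(2,9,S); sL=60/137, sR=60/97; mL=-1710/13289, mR=-30/97; mL+mR=-60/137 → advance -1; mR−mL=-2400/13289 → turn -1·90°
n=4: pose=(2,10,W); sL=30/49, sR=6/13; mL=-243/637, mR=-3/13; mL+mR=-30/49 → advance -1; mR−mL=96/637 → turn +1·90°
n=5: pose=(3,10,S); sL=60/169, sR=12/25; mL=-486/4225, mR=-6/25; mL+mR=-60/169 → advance -1; mR−mL=-528/4225 → turn -1·90°
n=6: pose=(3,11,W); sL=15/32, sR=15/41; mL=-375/1312, mR=-15/82; mL+mR=-15/32 → advance -1; mR−mL=135/1312 → turn +1·90°

0 30/109 30/97 -1275/10573 -15/97 2 8 E
1 60/109 60/73 -1110/7957 -30/73 1 8 S
2 5/6 3/5 -8/15 -3/10 1 9 W
3 60/137 60/97 -1710/13289 -30/97 2 9 S
4 30/49 6/13 -243/637 -3/13 2 10 W
5 60/169 12/25 -486/4225 -6/25 3 10 S
6 15/32 15/41 -375/1312 -15/82 3 11 W
final 4 11 S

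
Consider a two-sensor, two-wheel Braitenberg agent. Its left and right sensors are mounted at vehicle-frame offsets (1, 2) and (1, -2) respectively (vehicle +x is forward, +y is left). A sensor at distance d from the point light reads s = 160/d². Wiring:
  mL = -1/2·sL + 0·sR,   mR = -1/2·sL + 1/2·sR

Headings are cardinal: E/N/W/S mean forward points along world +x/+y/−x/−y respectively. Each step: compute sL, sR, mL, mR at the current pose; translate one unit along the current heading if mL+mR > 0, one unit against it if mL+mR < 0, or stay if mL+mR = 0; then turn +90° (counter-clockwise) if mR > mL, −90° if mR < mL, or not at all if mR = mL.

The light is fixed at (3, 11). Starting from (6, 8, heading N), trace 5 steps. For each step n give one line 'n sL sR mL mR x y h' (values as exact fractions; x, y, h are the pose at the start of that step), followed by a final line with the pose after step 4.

n=0: pose=(6,8,N); sL=32, sR=160/29; mL=-16, mR=-384/29; mL+mR=-848/29 → advance -1; mR−mL=80/29 → turn +1·90°
n=1: pose=(6,7,W); sL=4, sR=20; mL=-2, mR=8; mL+mR=6 → advance +1; mR−mL=10 → turn +1·90°
n=2: pose=(5,7,S); sL=160/41, sR=32/5; mL=-80/41, mR=256/205; mL+mR=-144/205 → advance -1; mR−mL=16/5 → turn +1·90°
n=3: pose=(5,8,E); sL=16, sR=80/17; mL=-8, mR=-96/17; mL+mR=-232/17 → advance -1; mR−mL=40/17 → turn +1·90°
n=4: pose=(4,8,N); sL=32, sR=160/13; mL=-16, mR=-128/13; mL+mR=-336/13 → advance -1; mR−mL=80/13 → turn +1·90°

0 32 160/29 -16 -384/29 6 8 N
1 4 20 -2 8 6 7 W
2 160/41 32/5 -80/41 256/205 5 7 S
3 16 80/17 -8 -96/17 5 8 E
4 32 160/13 -16 -128/13 4 8 N
final 4 7 W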